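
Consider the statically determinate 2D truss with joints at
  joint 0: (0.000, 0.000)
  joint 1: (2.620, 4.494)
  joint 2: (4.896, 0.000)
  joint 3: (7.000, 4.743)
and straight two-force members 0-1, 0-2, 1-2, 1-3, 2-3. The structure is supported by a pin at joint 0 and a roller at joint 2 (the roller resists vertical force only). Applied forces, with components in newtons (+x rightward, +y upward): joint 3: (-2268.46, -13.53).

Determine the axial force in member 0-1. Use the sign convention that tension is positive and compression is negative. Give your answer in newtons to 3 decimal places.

-2537.036

N=4 nodes, M=5 members, R=3 reactions → 2N=8, M+R=8
member 0 (0-1): L=5.2020, (cx,cy)=(0.5037,0.8639)
member 1 (0-2): L=4.8960, (cx,cy)=(1.0000,0.0000)
member 2 (1-2): L=5.0375, (cx,cy)=(0.4518,-0.8921)
member 3 (1-3): L=4.3871, (cx,cy)=(0.9984,0.0568)
member 4 (2-3): L=5.1887, (cx,cy)=(0.4055,0.9141)
solve A·x = −loads:
  F[0-1] = -2537.0357 N (compression)
  F[0-2] = -990.6671 N (compression)
  F[1-2] = +2308.9121 N (tension)
  F[1-3] = -2324.7373 N (compression)
  F[2-3] = +129.5449 N (tension)
  Rx@0 = +2268.4600 N
  Ry@0 = +2191.7563 N
  Ry@2 = -2178.2263 N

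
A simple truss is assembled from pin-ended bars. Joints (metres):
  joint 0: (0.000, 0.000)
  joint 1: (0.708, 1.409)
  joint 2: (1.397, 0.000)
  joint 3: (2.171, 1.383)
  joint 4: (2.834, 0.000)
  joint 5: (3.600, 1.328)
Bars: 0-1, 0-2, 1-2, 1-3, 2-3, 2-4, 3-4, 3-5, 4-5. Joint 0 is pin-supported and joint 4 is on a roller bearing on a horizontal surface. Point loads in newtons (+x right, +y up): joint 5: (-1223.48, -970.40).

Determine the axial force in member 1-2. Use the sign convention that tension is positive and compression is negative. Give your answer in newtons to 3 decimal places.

N=6 nodes, M=9 members, R=3 reactions → 2N=12, M+R=12
member 0 (0-1): L=1.5769, (cx,cy)=(0.4490,0.8935)
member 1 (0-2): L=1.3970, (cx,cy)=(1.0000,0.0000)
member 2 (1-2): L=1.5684, (cx,cy)=(0.4393,-0.8983)
member 3 (1-3): L=1.4632, (cx,cy)=(0.9998,-0.0178)
member 4 (2-3): L=1.5849, (cx,cy)=(0.4884,0.8726)
member 5 (2-4): L=1.4370, (cx,cy)=(1.0000,0.0000)
member 6 (3-4): L=1.5337, (cx,cy)=(0.4323,-0.9017)
member 7 (3-5): L=1.4301, (cx,cy)=(0.9993,-0.0385)
member 8 (4-5): L=1.5331, (cx,cy)=(0.4996,0.8662)
solve A·x = −loads:
  F[0-1] = -348.0867 N (compression)
  F[0-2] = -1067.1931 N (compression)
  F[1-2] = +352.3780 N (tension)
  F[1-3] = -311.1322 N (compression)
  F[2-3] = -362.7600 N (compression)
  F[2-4] = -735.2348 N (compression)
  F[3-4] = +372.6369 N (tension)
  F[3-5] = -649.8116 N (compression)
  F[4-5] = -1149.1092 N (compression)
  Rx@0 = +1223.4800 N
  Ry@0 = +311.0286 N
  Ry@4 = +659.3714 N

352.378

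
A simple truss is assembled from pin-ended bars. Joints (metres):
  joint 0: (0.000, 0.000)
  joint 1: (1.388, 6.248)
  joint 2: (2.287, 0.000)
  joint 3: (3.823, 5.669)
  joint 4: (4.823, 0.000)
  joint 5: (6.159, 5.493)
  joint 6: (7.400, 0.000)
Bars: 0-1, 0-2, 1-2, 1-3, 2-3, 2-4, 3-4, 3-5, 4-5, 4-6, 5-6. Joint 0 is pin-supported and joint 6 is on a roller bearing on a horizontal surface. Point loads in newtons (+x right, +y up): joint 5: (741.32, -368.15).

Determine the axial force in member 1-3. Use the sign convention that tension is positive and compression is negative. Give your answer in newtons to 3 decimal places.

N=7 nodes, M=11 members, R=3 reactions → 2N=14, M+R=14
member 0 (0-1): L=6.4003, (cx,cy)=(0.2169,0.9762)
member 1 (0-2): L=2.2870, (cx,cy)=(1.0000,0.0000)
member 2 (1-2): L=6.3123, (cx,cy)=(0.1424,-0.9898)
member 3 (1-3): L=2.5029, (cx,cy)=(0.9729,-0.2313)
member 4 (2-3): L=5.8734, (cx,cy)=(0.2615,0.9652)
member 5 (2-4): L=2.5360, (cx,cy)=(1.0000,0.0000)
member 6 (3-4): L=5.7565, (cx,cy)=(0.1737,-0.9848)
member 7 (3-5): L=2.3426, (cx,cy)=(0.9972,-0.0751)
member 8 (4-5): L=5.6531, (cx,cy)=(0.2363,0.9717)
member 9 (4-6): L=2.5770, (cx,cy)=(1.0000,0.0000)
member 10 (5-6): L=5.6314, (cx,cy)=(0.2204,-0.9754)
solve A·x = −loads:
  F[0-1] = +500.4499 N (tension)
  F[0-2] = +632.7903 N (tension)
  F[1-2] = -538.0522 N (compression)
  F[1-3] = +190.3213 N (tension)
  F[2-3] = +551.7699 N (tension)
  F[2-4] = +411.8635 N (tension)
  F[3-4] = -528.3093 N (compression)
  F[3-5] = +422.4261 N (tension)
  F[4-5] = +535.4442 N (tension)
  F[4-6] = +193.5468 N (tension)
  F[5-6] = -878.2814 N (compression)
  Rx@0 = -741.3200 N
  Ry@0 = -488.5401 N
  Ry@6 = +856.6901 N

190.321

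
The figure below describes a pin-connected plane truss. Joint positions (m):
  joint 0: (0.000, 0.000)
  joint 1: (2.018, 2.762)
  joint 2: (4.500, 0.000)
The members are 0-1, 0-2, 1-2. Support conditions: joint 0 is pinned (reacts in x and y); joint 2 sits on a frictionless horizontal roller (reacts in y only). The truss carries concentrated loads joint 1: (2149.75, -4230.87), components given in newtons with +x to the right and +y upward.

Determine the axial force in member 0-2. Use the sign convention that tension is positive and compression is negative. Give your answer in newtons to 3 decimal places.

2890.675

N=3 nodes, M=3 members, R=3 reactions → 2N=6, M+R=6
member 0 (0-1): L=3.4207, (cx,cy)=(0.5899,0.8074)
member 1 (0-2): L=4.5000, (cx,cy)=(1.0000,0.0000)
member 2 (1-2): L=3.7133, (cx,cy)=(0.6684,-0.7438)
solve A·x = −loads:
  F[0-1] = -1255.9264 N (compression)
  F[0-2] = +2890.6753 N (tension)
  F[1-2] = -4324.7740 N (compression)
  Rx@0 = -2149.7500 N
  Ry@0 = +1014.0911 N
  Ry@2 = +3216.7789 N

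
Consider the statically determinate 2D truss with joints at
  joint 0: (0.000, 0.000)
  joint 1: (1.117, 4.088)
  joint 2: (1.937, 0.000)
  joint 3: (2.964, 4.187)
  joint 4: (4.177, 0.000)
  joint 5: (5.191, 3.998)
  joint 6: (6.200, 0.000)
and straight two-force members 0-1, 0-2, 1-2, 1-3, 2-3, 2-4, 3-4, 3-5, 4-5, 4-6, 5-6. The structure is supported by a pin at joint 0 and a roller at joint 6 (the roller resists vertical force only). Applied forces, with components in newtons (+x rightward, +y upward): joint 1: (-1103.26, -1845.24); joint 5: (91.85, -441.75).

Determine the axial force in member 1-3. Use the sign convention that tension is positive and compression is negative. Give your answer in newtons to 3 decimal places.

402.167

N=7 nodes, M=11 members, R=3 reactions → 2N=14, M+R=14
member 0 (0-1): L=4.2379, (cx,cy)=(0.2636,0.9646)
member 1 (0-2): L=1.9370, (cx,cy)=(1.0000,0.0000)
member 2 (1-2): L=4.1694, (cx,cy)=(0.1967,-0.9805)
member 3 (1-3): L=1.8497, (cx,cy)=(0.9986,0.0535)
member 4 (2-3): L=4.3111, (cx,cy)=(0.2382,0.9712)
member 5 (2-4): L=2.2400, (cx,cy)=(1.0000,0.0000)
member 6 (3-4): L=4.3592, (cx,cy)=(0.2783,-0.9605)
member 7 (3-5): L=2.2350, (cx,cy)=(0.9964,-0.0846)
member 8 (4-5): L=4.1246, (cx,cy)=(0.2458,0.9693)
member 9 (4-6): L=2.0230, (cx,cy)=(1.0000,0.0000)
member 10 (5-6): L=4.1234, (cx,cy)=(0.2447,-0.9696)
solve A·x = −loads:
  F[0-1] = -2335.4883 N (compression)
  F[0-2] = -395.8299 N (compression)
  F[1-2] = +437.7363 N (tension)
  F[1-3] = +402.1670 N (tension)
  F[2-3] = -441.9094 N (compression)
  F[2-4] = -204.4682 N (compression)
  F[3-4] = +408.2811 N (tension)
  F[3-5] = +183.3650 N (tension)
  F[4-5] = -404.5723 N (compression)
  F[4-6] = +8.6030 N (tension)
  F[5-6] = -35.1570 N (compression)
  Rx@0 = +1011.4100 N
  Ry@0 = +2252.9018 N
  Ry@6 = +34.0882 N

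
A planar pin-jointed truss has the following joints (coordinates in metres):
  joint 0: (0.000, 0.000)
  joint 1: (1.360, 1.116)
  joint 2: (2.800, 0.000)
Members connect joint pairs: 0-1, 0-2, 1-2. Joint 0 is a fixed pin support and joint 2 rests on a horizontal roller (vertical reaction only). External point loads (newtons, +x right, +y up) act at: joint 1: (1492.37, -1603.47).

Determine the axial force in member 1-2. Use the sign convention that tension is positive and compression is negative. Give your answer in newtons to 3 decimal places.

-2242.422

N=3 nodes, M=3 members, R=3 reactions → 2N=6, M+R=6
member 0 (0-1): L=1.7593, (cx,cy)=(0.7730,0.6344)
member 1 (0-2): L=2.8000, (cx,cy)=(1.0000,0.0000)
member 2 (1-2): L=1.8218, (cx,cy)=(0.7904,-0.6126)
solve A·x = −loads:
  F[0-1] = -362.3002 N (compression)
  F[0-2] = +1772.4443 N (tension)
  F[1-2] = -2242.4222 N (compression)
  Rx@0 = -1492.3700 N
  Ry@0 = +229.8257 N
  Ry@2 = +1373.6443 N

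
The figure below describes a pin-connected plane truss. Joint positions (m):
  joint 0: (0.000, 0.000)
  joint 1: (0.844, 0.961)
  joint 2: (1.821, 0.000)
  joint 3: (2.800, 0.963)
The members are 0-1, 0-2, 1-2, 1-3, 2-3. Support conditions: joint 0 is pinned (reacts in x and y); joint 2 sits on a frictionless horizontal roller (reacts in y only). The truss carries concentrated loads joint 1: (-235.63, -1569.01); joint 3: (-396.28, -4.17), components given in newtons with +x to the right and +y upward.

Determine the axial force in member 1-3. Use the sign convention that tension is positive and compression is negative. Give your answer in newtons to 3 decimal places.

-392.449

N=4 nodes, M=5 members, R=3 reactions → 2N=8, M+R=8
member 0 (0-1): L=1.2790, (cx,cy)=(0.6599,0.7514)
member 1 (0-2): L=1.8210, (cx,cy)=(1.0000,0.0000)
member 2 (1-2): L=1.3704, (cx,cy)=(0.7129,-0.7012)
member 3 (1-3): L=1.9560, (cx,cy)=(1.0000,0.0010)
member 4 (2-3): L=1.3732, (cx,cy)=(0.7129,0.7013)
solve A·x = −loads:
  F[0-1] = -1561.7921 N (compression)
  F[0-2] = +398.6968 N (tension)
  F[1-2] = -564.6187 N (compression)
  F[1-3] = -392.4489 N (compression)
  F[2-3] = -5.3742 N (compression)
  Rx@0 = +631.9100 N
  Ry@0 = +1173.4752 N
  Ry@2 = +399.7048 N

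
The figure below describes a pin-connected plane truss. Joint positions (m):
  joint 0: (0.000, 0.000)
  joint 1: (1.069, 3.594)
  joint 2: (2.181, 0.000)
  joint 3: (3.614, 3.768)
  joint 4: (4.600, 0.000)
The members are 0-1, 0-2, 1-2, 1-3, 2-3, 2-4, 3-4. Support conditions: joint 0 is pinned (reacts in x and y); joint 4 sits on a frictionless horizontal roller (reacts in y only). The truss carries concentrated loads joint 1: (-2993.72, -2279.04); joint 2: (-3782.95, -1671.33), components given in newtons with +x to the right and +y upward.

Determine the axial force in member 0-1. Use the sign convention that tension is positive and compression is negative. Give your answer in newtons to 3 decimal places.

-5182.394

N=5 nodes, M=7 members, R=3 reactions → 2N=10, M+R=10
member 0 (0-1): L=3.7496, (cx,cy)=(0.2851,0.9585)
member 1 (0-2): L=2.1810, (cx,cy)=(1.0000,0.0000)
member 2 (1-2): L=3.7621, (cx,cy)=(0.2956,-0.9553)
member 3 (1-3): L=2.5509, (cx,cy)=(0.9977,0.0682)
member 4 (2-3): L=4.0313, (cx,cy)=(0.3555,0.9347)
member 5 (2-4): L=2.4190, (cx,cy)=(1.0000,0.0000)
member 6 (3-4): L=3.8949, (cx,cy)=(0.2532,-0.9674)
solve A·x = −loads:
  F[0-1] = -5182.3938 N (compression)
  F[0-2] = -5299.1898 N (compression)
  F[1-2] = +2861.9856 N (tension)
  F[1-3] = +671.8595 N (tension)
  F[2-3] = -1137.0389 N (compression)
  F[2-4] = -266.1124 N (compression)
  F[3-4] = +1051.1903 N (tension)
  Rx@0 = +6776.6700 N
  Ry@0 = +4967.3190 N
  Ry@4 = -1016.9490 N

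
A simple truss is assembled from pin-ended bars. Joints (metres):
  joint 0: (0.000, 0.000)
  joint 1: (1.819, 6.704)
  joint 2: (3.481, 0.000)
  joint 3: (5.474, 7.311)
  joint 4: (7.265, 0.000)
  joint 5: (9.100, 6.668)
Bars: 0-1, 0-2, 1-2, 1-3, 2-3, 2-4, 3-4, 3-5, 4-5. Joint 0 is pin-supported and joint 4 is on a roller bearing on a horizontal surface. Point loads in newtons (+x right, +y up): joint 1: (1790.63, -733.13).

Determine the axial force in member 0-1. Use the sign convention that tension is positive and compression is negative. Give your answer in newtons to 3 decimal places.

1142.661

N=6 nodes, M=9 members, R=3 reactions → 2N=12, M+R=12
member 0 (0-1): L=6.9464, (cx,cy)=(0.2619,0.9651)
member 1 (0-2): L=3.4810, (cx,cy)=(1.0000,0.0000)
member 2 (1-2): L=6.9069, (cx,cy)=(0.2406,-0.9706)
member 3 (1-3): L=3.7051, (cx,cy)=(0.9865,0.1638)
member 4 (2-3): L=7.5778, (cx,cy)=(0.2630,0.9648)
member 5 (2-4): L=3.7840, (cx,cy)=(1.0000,0.0000)
member 6 (3-4): L=7.5272, (cx,cy)=(0.2379,-0.9713)
member 7 (3-5): L=3.6826, (cx,cy)=(0.9846,-0.1746)
member 8 (4-5): L=6.9159, (cx,cy)=(0.2653,0.9642)
solve A·x = −loads:
  F[0-1] = +1142.6613 N (tension)
  F[0-2] = +1491.4098 N (tension)
  F[1-2] = -2061.7899 N (compression)
  F[1-3] = -1008.9185 N (compression)
  F[2-3] = +2074.2344 N (tension)
  F[2-4] = +449.7510 N (tension)
  F[3-4] = -1890.2043 N (compression)
  F[3-5] = -0.0000 N (compression)
  F[4-5] = +0.0000 N (tension)
  Rx@0 = -1790.6300 N
  Ry@0 = -1102.7884 N
  Ry@4 = +1835.9184 N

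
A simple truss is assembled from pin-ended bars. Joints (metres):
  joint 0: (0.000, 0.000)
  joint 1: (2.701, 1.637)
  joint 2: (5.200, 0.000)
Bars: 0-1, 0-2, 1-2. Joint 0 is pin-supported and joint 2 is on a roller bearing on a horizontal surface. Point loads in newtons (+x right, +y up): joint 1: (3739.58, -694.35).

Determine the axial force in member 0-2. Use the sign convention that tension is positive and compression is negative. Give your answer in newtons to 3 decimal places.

2347.732

N=3 nodes, M=3 members, R=3 reactions → 2N=6, M+R=6
member 0 (0-1): L=3.1583, (cx,cy)=(0.8552,0.5183)
member 1 (0-2): L=5.2000, (cx,cy)=(1.0000,0.0000)
member 2 (1-2): L=2.9874, (cx,cy)=(0.8365,-0.5480)
solve A·x = −loads:
  F[0-1] = +1627.5241 N (tension)
  F[0-2] = +2347.7318 N (tension)
  F[1-2] = -2806.6015 N (compression)
  Rx@0 = -3739.5800 N
  Ry@0 = -843.5600 N
  Ry@2 = +1537.9100 N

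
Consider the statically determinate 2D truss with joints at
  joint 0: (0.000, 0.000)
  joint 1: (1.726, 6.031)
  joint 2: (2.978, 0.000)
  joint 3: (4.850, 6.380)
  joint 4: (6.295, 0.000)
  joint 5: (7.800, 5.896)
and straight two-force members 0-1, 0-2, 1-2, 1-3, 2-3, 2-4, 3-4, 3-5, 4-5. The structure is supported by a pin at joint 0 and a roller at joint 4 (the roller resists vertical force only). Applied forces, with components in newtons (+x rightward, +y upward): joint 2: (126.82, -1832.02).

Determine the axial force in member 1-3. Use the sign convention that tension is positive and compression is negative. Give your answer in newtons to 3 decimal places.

-468.761

N=6 nodes, M=9 members, R=3 reactions → 2N=12, M+R=12
member 0 (0-1): L=6.2731, (cx,cy)=(0.2751,0.9614)
member 1 (0-2): L=2.9780, (cx,cy)=(1.0000,0.0000)
member 2 (1-2): L=6.1596, (cx,cy)=(0.2033,-0.9791)
member 3 (1-3): L=3.1434, (cx,cy)=(0.9938,0.1110)
member 4 (2-3): L=6.6490, (cx,cy)=(0.2815,0.9595)
member 5 (2-4): L=3.3170, (cx,cy)=(1.0000,0.0000)
member 6 (3-4): L=6.5416, (cx,cy)=(0.2209,-0.9753)
member 7 (3-5): L=2.9894, (cx,cy)=(0.9868,-0.1619)
member 8 (4-5): L=6.0851, (cx,cy)=(0.2473,0.9689)
solve A·x = −loads:
  F[0-1] = -1004.0937 N (compression)
  F[0-2] = +403.0885 N (tension)
  F[1-2] = +932.7668 N (tension)
  F[1-3] = -468.7612 N (compression)
  F[2-3] = +957.4567 N (tension)
  F[2-4] = +196.2937 N (tension)
  F[3-4] = -888.6320 N (compression)
  F[3-5] = -0.0000 N (compression)
  F[4-5] = +0.0000 N (tension)
  Rx@0 = -126.8200 N
  Ry@0 = +965.3392 N
  Ry@4 = +866.6808 N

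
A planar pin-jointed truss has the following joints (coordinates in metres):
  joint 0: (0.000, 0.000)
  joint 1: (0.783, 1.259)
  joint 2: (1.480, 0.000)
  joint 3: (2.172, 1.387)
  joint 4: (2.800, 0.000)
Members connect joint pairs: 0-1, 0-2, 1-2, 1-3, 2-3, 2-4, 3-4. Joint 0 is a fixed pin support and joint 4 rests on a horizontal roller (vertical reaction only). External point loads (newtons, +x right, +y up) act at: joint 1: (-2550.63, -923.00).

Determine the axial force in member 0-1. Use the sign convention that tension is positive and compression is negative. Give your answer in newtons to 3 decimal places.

N=5 nodes, M=7 members, R=3 reactions → 2N=10, M+R=10
member 0 (0-1): L=1.4826, (cx,cy)=(0.5281,0.8492)
member 1 (0-2): L=1.4800, (cx,cy)=(1.0000,0.0000)
member 2 (1-2): L=1.4391, (cx,cy)=(0.4843,-0.8749)
member 3 (1-3): L=1.3949, (cx,cy)=(0.9958,0.0918)
member 4 (2-3): L=1.5500, (cx,cy)=(0.4464,0.8948)
member 5 (2-4): L=1.3200, (cx,cy)=(1.0000,0.0000)
member 6 (3-4): L=1.5225, (cx,cy)=(0.4125,-0.9110)
solve A·x = −loads:
  F[0-1] = -2133.5661 N (compression)
  F[0-2] = -1423.8549 N (compression)
  F[1-2] = +1109.2571 N (tension)
  F[1-3] = +890.3490 N (tension)
  F[2-3] = -1084.5428 N (compression)
  F[2-4] = -402.4100 N (compression)
  F[3-4] = +975.6188 N (tension)
  Rx@0 = +2550.6300 N
  Ry@0 = +1811.7622 N
  Ry@4 = -888.7622 N

-2133.566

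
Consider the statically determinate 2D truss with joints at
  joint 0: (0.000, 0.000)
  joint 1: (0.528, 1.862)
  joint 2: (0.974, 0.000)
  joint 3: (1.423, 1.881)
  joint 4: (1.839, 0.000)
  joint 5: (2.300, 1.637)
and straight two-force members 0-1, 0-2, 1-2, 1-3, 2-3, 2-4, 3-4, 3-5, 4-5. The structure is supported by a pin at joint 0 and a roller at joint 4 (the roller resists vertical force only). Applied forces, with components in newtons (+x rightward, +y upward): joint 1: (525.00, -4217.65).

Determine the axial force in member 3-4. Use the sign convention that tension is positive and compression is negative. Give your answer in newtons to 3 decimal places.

N=6 nodes, M=9 members, R=3 reactions → 2N=12, M+R=12
member 0 (0-1): L=1.9354, (cx,cy)=(0.2728,0.9621)
member 1 (0-2): L=0.9740, (cx,cy)=(1.0000,0.0000)
member 2 (1-2): L=1.9147, (cx,cy)=(0.2329,-0.9725)
member 3 (1-3): L=0.8952, (cx,cy)=(0.9998,0.0212)
member 4 (2-3): L=1.9338, (cx,cy)=(0.2322,0.9727)
member 5 (2-4): L=0.8650, (cx,cy)=(1.0000,0.0000)
member 6 (3-4): L=1.9265, (cx,cy)=(0.2159,-0.9764)
member 7 (3-5): L=0.9103, (cx,cy)=(0.9634,-0.2680)
member 8 (4-5): L=1.7007, (cx,cy)=(0.2711,0.9626)
solve A·x = −loads:
  F[0-1] = -2572.7326 N (compression)
  F[0-2] = +1226.8667 N (tension)
  F[1-2] = -1809.3773 N (compression)
  F[1-3] = -805.5748 N (compression)
  F[2-3] = +1809.0399 N (tension)
  F[2-4] = +385.3709 N (tension)
  F[3-4] = -1784.6118 N (compression)
  F[3-5] = +0.0000 N (tension)
  F[4-5] = -0.0000 N (compression)
  Rx@0 = -525.0000 N
  Ry@0 = +2475.1436 N
  Ry@4 = +1742.5064 N

-1784.612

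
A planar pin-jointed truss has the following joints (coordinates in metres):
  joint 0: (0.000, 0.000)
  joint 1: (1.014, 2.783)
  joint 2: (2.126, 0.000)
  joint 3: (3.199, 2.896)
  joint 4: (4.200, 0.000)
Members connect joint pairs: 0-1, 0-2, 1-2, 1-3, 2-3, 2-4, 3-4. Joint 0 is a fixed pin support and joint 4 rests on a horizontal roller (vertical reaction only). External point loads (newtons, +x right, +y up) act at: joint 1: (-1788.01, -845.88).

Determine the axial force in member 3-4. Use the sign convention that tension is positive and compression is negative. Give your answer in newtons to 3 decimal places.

1037.472

N=5 nodes, M=7 members, R=3 reactions → 2N=10, M+R=10
member 0 (0-1): L=2.9620, (cx,cy)=(0.3423,0.9396)
member 1 (0-2): L=2.1260, (cx,cy)=(1.0000,0.0000)
member 2 (1-2): L=2.9969, (cx,cy)=(0.3710,-0.9286)
member 3 (1-3): L=2.1879, (cx,cy)=(0.9987,0.0516)
member 4 (2-3): L=3.0884, (cx,cy)=(0.3474,0.9377)
member 5 (2-4): L=2.0740, (cx,cy)=(1.0000,0.0000)
member 6 (3-4): L=3.0641, (cx,cy)=(0.3267,-0.9451)
solve A·x = −loads:
  F[0-1] = -1943.8866 N (compression)
  F[0-2] = -1122.5411 N (compression)
  F[1-2] = +1095.8001 N (tension)
  F[1-3] = +716.9062 N (tension)
  F[2-3] = -1085.1763 N (compression)
  F[2-4] = -338.9263 N (compression)
  F[3-4] = +1037.4724 N (tension)
  Rx@0 = +1788.0100 N
  Ry@0 = +1826.4299 N
  Ry@4 = -980.5499 N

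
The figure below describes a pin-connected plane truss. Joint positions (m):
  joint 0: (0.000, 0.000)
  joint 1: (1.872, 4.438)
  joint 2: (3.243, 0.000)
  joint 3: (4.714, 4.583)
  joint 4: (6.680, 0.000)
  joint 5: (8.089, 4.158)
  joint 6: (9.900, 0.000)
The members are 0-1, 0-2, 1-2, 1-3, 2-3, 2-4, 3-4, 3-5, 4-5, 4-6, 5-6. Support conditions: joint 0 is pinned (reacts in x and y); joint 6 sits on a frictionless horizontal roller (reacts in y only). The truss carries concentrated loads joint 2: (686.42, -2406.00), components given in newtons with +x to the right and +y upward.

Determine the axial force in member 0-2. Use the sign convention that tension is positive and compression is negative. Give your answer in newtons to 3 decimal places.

N=7 nodes, M=11 members, R=3 reactions → 2N=14, M+R=14
member 0 (0-1): L=4.8167, (cx,cy)=(0.3887,0.9214)
member 1 (0-2): L=3.2430, (cx,cy)=(1.0000,0.0000)
member 2 (1-2): L=4.6449, (cx,cy)=(0.2952,-0.9554)
member 3 (1-3): L=2.8457, (cx,cy)=(0.9987,0.0510)
member 4 (2-3): L=4.8133, (cx,cy)=(0.3056,0.9522)
member 5 (2-4): L=3.4370, (cx,cy)=(1.0000,0.0000)
member 6 (3-4): L=4.9869, (cx,cy)=(0.3942,-0.9190)
member 7 (3-5): L=3.4017, (cx,cy)=(0.9922,-0.1249)
member 8 (4-5): L=4.3902, (cx,cy)=(0.3209,0.9471)
member 9 (4-6): L=3.2200, (cx,cy)=(1.0000,0.0000)
member 10 (5-6): L=4.5353, (cx,cy)=(0.3993,-0.9168)
solve A·x = −loads:
  F[0-1] = -1755.8921 N (compression)
  F[0-2] = +1368.8491 N (tension)
  F[1-2] = +1631.1421 N (tension)
  F[1-3] = -1165.3905 N (compression)
  F[2-3] = +890.1154 N (tension)
  F[2-4] = +891.8463 N (tension)
  F[3-4] = -777.3950 N (compression)
  F[3-5] = -589.9938 N (compression)
  F[4-5] = +754.3385 N (tension)
  F[4-6] = +343.2743 N (tension)
  F[5-6] = -859.6589 N (compression)
  Rx@0 = -686.4200 N
  Ry@0 = +1617.8527 N
  Ry@6 = +788.1473 N

1368.849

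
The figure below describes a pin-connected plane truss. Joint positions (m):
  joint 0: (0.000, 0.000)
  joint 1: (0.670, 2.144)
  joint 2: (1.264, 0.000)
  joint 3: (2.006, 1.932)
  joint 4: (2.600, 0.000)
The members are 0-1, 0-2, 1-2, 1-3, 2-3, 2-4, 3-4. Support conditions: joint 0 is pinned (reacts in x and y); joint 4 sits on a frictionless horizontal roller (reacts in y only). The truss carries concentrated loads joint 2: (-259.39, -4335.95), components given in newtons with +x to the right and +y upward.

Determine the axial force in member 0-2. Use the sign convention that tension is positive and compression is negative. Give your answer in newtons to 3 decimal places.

N=5 nodes, M=7 members, R=3 reactions → 2N=10, M+R=10
member 0 (0-1): L=2.2462, (cx,cy)=(0.2983,0.9545)
member 1 (0-2): L=1.2640, (cx,cy)=(1.0000,0.0000)
member 2 (1-2): L=2.2248, (cx,cy)=(0.2670,-0.9637)
member 3 (1-3): L=1.3527, (cx,cy)=(0.9876,-0.1567)
member 4 (2-3): L=2.0696, (cx,cy)=(0.3585,0.9335)
member 5 (2-4): L=1.3360, (cx,cy)=(1.0000,0.0000)
member 6 (3-4): L=2.0213, (cx,cy)=(0.2939,-0.9558)
solve A·x = −loads:
  F[0-1] = -2334.2671 N (compression)
  F[0-2] = +436.8635 N (tension)
  F[1-2] = +2538.1710 N (tension)
  F[1-3] = -1391.1221 N (compression)
  F[2-3] = +2024.5094 N (tension)
  F[2-4] = +648.0930 N (tension)
  F[3-4] = -2205.3187 N (compression)
  Rx@0 = +259.3900 N
  Ry@0 = +2228.0112 N
  Ry@4 = +2107.9388 N

436.864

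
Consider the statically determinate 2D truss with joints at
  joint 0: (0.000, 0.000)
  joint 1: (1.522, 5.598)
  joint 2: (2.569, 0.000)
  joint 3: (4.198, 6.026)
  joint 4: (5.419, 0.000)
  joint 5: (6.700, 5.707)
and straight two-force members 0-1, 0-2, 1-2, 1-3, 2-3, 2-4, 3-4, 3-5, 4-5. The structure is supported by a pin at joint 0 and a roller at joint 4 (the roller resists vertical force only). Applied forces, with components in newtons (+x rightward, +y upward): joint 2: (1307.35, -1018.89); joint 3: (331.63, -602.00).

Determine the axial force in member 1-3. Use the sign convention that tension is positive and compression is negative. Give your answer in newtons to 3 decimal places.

-136.605

N=6 nodes, M=9 members, R=3 reactions → 2N=12, M+R=12
member 0 (0-1): L=5.8012, (cx,cy)=(0.2624,0.9650)
member 1 (0-2): L=2.5690, (cx,cy)=(1.0000,0.0000)
member 2 (1-2): L=5.6951, (cx,cy)=(0.1838,-0.9830)
member 3 (1-3): L=2.7100, (cx,cy)=(0.9874,0.1579)
member 4 (2-3): L=6.2423, (cx,cy)=(0.2610,0.9653)
member 5 (2-4): L=2.8500, (cx,cy)=(1.0000,0.0000)
member 6 (3-4): L=6.1485, (cx,cy)=(0.1986,-0.9801)
member 7 (3-5): L=2.5223, (cx,cy)=(0.9920,-0.1265)
member 8 (4-5): L=5.8490, (cx,cy)=(0.2190,0.9757)
solve A·x = −loads:
  F[0-1] = -313.7161 N (compression)
  F[0-2] = +1721.2862 N (tension)
  F[1-2] = +286.0275 N (tension)
  F[1-3] = -136.6048 N (compression)
  F[2-3] = +764.2184 N (tension)
  F[2-4] = +267.0888 N (tension)
  F[3-4] = -1344.9501 N (compression)
  F[3-5] = -0.0000 N (compression)
  F[4-5] = +0.0000 N (tension)
  Rx@0 = -1638.9800 N
  Ry@0 = +302.7267 N
  Ry@4 = +1318.1633 N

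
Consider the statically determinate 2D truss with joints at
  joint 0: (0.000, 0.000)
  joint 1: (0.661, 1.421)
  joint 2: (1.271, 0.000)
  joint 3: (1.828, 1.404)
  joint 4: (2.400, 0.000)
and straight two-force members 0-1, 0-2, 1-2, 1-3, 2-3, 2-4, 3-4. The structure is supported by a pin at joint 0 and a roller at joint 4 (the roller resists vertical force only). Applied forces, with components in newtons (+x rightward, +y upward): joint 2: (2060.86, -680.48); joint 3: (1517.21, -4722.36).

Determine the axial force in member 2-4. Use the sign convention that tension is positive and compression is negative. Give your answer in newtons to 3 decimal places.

1973.809

N=5 nodes, M=7 members, R=3 reactions → 2N=10, M+R=10
member 0 (0-1): L=1.5672, (cx,cy)=(0.4218,0.9067)
member 1 (0-2): L=1.2710, (cx,cy)=(1.0000,0.0000)
member 2 (1-2): L=1.5464, (cx,cy)=(0.3945,-0.9189)
member 3 (1-3): L=1.1671, (cx,cy)=(0.9999,-0.0146)
member 4 (2-3): L=1.5105, (cx,cy)=(0.3688,0.9295)
member 5 (2-4): L=1.1290, (cx,cy)=(1.0000,0.0000)
member 6 (3-4): L=1.5160, (cx,cy)=(0.3773,-0.9261)
solve A·x = −loads:
  F[0-1] = -615.4567 N (compression)
  F[0-2] = +3837.6495 N (tension)
  F[1-2] = +615.2435 N (tension)
  F[1-3] = -502.3252 N (compression)
  F[2-3] = +123.8551 N (tension)
  F[2-4] = +1973.8086 N (tension)
  F[3-4] = -5231.4468 N (compression)
  Rx@0 = -3578.0700 N
  Ry@0 = +558.0371 N
  Ry@4 = +4844.8029 N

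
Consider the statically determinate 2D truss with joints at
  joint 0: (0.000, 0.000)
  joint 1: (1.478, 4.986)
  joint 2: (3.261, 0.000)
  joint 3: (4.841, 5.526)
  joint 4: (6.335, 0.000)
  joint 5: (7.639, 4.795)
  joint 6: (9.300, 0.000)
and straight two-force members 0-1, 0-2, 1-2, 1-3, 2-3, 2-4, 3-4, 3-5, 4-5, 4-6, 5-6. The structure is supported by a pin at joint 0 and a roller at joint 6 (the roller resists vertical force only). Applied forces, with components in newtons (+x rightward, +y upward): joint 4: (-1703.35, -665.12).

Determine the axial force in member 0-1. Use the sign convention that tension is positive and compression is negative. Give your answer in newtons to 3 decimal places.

N=7 nodes, M=11 members, R=3 reactions → 2N=14, M+R=14
member 0 (0-1): L=5.2004, (cx,cy)=(0.2842,0.9588)
member 1 (0-2): L=3.2610, (cx,cy)=(1.0000,0.0000)
member 2 (1-2): L=5.2952, (cx,cy)=(0.3367,-0.9416)
member 3 (1-3): L=3.4061, (cx,cy)=(0.9874,0.1585)
member 4 (2-3): L=5.7474, (cx,cy)=(0.2749,0.9615)
member 5 (2-4): L=3.0740, (cx,cy)=(1.0000,0.0000)
member 6 (3-4): L=5.7244, (cx,cy)=(0.2610,-0.9653)
member 7 (3-5): L=2.8919, (cx,cy)=(0.9675,-0.2528)
member 8 (4-5): L=4.9691, (cx,cy)=(0.2624,0.9650)
member 9 (4-6): L=2.9650, (cx,cy)=(1.0000,0.0000)
member 10 (5-6): L=5.0745, (cx,cy)=(0.3273,-0.9449)
solve A·x = −loads:
  F[0-1] = -221.1721 N (compression)
  F[0-2] = -1640.4915 N (compression)
  F[1-2] = +202.8362 N (tension)
  F[1-3] = -132.8374 N (compression)
  F[2-3] = -198.6452 N (compression)
  F[2-4] = -1517.5841 N (compression)
  F[3-4] = +290.4560 N (tension)
  F[3-5] = -270.3510 N (compression)
  F[4-5] = +398.7036 N (tension)
  F[4-6] = +156.9440 N (tension)
  F[5-6] = -479.4813 N (compression)
  Rx@0 = +1703.3500 N
  Ry@0 = +212.0517 N
  Ry@6 = +453.0683 N

-221.172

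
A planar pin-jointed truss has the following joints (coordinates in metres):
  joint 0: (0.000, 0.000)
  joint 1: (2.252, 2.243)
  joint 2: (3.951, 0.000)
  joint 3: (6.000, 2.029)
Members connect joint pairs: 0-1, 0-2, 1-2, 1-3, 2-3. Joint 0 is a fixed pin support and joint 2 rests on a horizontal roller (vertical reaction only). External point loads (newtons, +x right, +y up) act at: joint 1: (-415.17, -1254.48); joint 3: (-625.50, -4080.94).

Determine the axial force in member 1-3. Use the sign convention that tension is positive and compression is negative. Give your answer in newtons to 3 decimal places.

3310.478

N=4 nodes, M=5 members, R=3 reactions → 2N=8, M+R=8
member 0 (0-1): L=3.1785, (cx,cy)=(0.7085,0.7057)
member 1 (0-2): L=3.9510, (cx,cy)=(1.0000,0.0000)
member 2 (1-2): L=2.8138, (cx,cy)=(0.6038,-0.7971)
member 3 (1-3): L=3.7541, (cx,cy)=(0.9984,-0.0570)
member 4 (2-3): L=2.8836, (cx,cy)=(0.7106,0.7036)
solve A·x = −loads:
  F[0-1] = +1445.4301 N (tension)
  F[0-2] = -2064.7878 N (compression)
  F[1-2] = -3090.0922 N (compression)
  F[1-3] = +3310.4777 N (tension)
  F[2-3] = -5531.6379 N (compression)
  Rx@0 = +1040.6700 N
  Ry@0 = -1020.0250 N
  Ry@2 = +6355.4450 N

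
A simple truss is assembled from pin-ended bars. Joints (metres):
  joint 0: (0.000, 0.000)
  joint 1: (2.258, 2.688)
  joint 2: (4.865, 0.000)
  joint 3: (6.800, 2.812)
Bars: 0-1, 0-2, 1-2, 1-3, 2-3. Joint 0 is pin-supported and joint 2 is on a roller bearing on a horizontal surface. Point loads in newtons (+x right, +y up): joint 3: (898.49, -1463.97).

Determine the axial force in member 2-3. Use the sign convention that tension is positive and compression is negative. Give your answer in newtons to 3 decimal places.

-1841.459

N=4 nodes, M=5 members, R=3 reactions → 2N=8, M+R=8
member 0 (0-1): L=3.5105, (cx,cy)=(0.6432,0.7657)
member 1 (0-2): L=4.8650, (cx,cy)=(1.0000,0.0000)
member 2 (1-2): L=3.7446, (cx,cy)=(0.6962,-0.7178)
member 3 (1-3): L=4.5437, (cx,cy)=(0.9996,0.0273)
member 4 (2-3): L=3.4134, (cx,cy)=(0.5669,0.8238)
solve A·x = −loads:
  F[0-1] = +1438.7094 N (tension)
  F[0-2] = -26.8957 N (compression)
  F[1-2] = -1460.7474 N (compression)
  F[1-3] = +1943.0940 N (tension)
  F[2-3] = -1841.4585 N (compression)
  Rx@0 = -898.4900 N
  Ry@0 = -1101.6107 N
  Ry@2 = +2565.5807 N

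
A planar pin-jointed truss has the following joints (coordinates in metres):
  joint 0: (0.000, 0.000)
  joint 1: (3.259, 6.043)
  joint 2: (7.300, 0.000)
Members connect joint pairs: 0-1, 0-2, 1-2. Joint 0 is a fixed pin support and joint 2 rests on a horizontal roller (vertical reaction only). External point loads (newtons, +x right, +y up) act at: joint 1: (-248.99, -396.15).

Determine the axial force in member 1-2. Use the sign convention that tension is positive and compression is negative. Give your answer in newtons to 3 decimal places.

35.199

N=3 nodes, M=3 members, R=3 reactions → 2N=6, M+R=6
member 0 (0-1): L=6.8658, (cx,cy)=(0.4747,0.8802)
member 1 (0-2): L=7.3000, (cx,cy)=(1.0000,0.0000)
member 2 (1-2): L=7.2696, (cx,cy)=(0.5559,-0.8313)
solve A·x = −loads:
  F[0-1] = -483.3307 N (compression)
  F[0-2] = -19.5660 N (compression)
  F[1-2] = +35.1986 N (tension)
  Rx@0 = +248.9900 N
  Ry@0 = +425.4094 N
  Ry@2 = -29.2594 N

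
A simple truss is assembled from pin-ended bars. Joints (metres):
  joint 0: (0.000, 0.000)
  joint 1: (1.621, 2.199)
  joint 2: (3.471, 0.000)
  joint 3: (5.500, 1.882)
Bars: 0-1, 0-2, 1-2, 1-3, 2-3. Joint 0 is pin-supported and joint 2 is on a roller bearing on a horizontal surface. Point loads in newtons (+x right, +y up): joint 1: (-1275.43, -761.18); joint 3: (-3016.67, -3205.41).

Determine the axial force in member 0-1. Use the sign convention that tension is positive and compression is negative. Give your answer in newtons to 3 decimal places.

-1212.072

N=4 nodes, M=5 members, R=3 reactions → 2N=8, M+R=8
member 0 (0-1): L=2.7319, (cx,cy)=(0.5934,0.8049)
member 1 (0-2): L=3.4710, (cx,cy)=(1.0000,0.0000)
member 2 (1-2): L=2.8737, (cx,cy)=(0.6438,-0.7652)
member 3 (1-3): L=3.8919, (cx,cy)=(0.9967,-0.0815)
member 4 (2-3): L=2.7674, (cx,cy)=(0.7332,0.6800)
solve A·x = −loads:
  F[0-1] = -1212.0723 N (compression)
  F[0-2] = -3572.9031 N (compression)
  F[1-2] = +237.1633 N (tension)
  F[1-3] = +404.8995 N (tension)
  F[2-3] = -4665.0027 N (compression)
  Rx@0 = +4292.1000 N
  Ry@0 = +975.6409 N
  Ry@2 = +2990.9491 N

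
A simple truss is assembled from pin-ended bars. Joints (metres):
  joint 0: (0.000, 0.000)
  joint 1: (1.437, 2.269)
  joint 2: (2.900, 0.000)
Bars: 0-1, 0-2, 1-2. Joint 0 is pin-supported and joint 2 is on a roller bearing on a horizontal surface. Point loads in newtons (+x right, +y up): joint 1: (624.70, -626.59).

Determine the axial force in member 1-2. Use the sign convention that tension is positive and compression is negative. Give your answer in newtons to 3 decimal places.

N=3 nodes, M=3 members, R=3 reactions → 2N=6, M+R=6
member 0 (0-1): L=2.6858, (cx,cy)=(0.5350,0.8448)
member 1 (0-2): L=2.9000, (cx,cy)=(1.0000,0.0000)
member 2 (1-2): L=2.6998, (cx,cy)=(0.5419,-0.8404)
solve A·x = −loads:
  F[0-1] = +204.3857 N (tension)
  F[0-2] = +515.3448 N (tension)
  F[1-2] = -950.9979 N (compression)
  Rx@0 = -624.7000 N
  Ry@0 = -172.6700 N
  Ry@2 = +799.2600 N

-950.998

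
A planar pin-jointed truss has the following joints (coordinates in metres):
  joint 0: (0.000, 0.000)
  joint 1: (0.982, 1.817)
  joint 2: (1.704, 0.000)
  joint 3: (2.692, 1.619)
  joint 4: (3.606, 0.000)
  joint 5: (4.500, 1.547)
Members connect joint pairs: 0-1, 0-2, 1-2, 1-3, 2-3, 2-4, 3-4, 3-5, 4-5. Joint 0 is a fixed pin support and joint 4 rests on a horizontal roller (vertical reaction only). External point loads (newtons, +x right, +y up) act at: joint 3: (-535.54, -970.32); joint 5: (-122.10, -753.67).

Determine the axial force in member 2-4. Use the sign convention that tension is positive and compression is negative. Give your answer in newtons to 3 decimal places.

-72.485

N=6 nodes, M=9 members, R=3 reactions → 2N=12, M+R=12
member 0 (0-1): L=2.0654, (cx,cy)=(0.4755,0.8797)
member 1 (0-2): L=1.7040, (cx,cy)=(1.0000,0.0000)
member 2 (1-2): L=1.9552, (cx,cy)=(0.3693,-0.9293)
member 3 (1-3): L=1.7214, (cx,cy)=(0.9934,-0.1150)
member 4 (2-3): L=1.8967, (cx,cy)=(0.5209,0.8536)
member 5 (2-4): L=1.9020, (cx,cy)=(1.0000,0.0000)
member 6 (3-4): L=1.8592, (cx,cy)=(0.4916,-0.8708)
member 7 (3-5): L=1.8094, (cx,cy)=(0.9992,-0.0398)
member 8 (4-5): L=1.7867, (cx,cy)=(0.5004,0.8658)
solve A·x = −loads:
  F[0-1] = -400.0263 N (compression)
  F[0-2] = -467.4450 N (compression)
  F[1-2] = +421.7879 N (tension)
  F[1-3] = -348.2614 N (compression)
  F[2-3] = -459.1996 N (compression)
  F[2-4] = -72.4852 N (compression)
  F[3-4] = -724.1536 N (compression)
  F[3-5] = +306.6322 N (tension)
  F[4-5] = -856.3754 N (compression)
  Rx@0 = +657.6400 N
  Ry@0 = +351.9189 N
  Ry@4 = +1372.0711 N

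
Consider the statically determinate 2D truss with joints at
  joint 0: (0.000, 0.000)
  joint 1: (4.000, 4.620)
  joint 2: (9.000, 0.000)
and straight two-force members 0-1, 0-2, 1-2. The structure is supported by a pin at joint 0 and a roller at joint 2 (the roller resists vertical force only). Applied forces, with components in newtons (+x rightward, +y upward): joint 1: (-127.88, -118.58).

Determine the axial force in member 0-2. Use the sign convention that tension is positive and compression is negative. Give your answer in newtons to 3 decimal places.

N=3 nodes, M=3 members, R=3 reactions → 2N=6, M+R=6
member 0 (0-1): L=6.1110, (cx,cy)=(0.6546,0.7560)
member 1 (0-2): L=9.0000, (cx,cy)=(1.0000,0.0000)
member 2 (1-2): L=6.8077, (cx,cy)=(0.7345,-0.6786)
solve A·x = −loads:
  F[0-1] = -173.9690 N (compression)
  F[0-2] = -14.0074 N (compression)
  F[1-2] = +19.0716 N (tension)
  Rx@0 = +127.8800 N
  Ry@0 = +131.5228 N
  Ry@2 = -12.9428 N

-14.007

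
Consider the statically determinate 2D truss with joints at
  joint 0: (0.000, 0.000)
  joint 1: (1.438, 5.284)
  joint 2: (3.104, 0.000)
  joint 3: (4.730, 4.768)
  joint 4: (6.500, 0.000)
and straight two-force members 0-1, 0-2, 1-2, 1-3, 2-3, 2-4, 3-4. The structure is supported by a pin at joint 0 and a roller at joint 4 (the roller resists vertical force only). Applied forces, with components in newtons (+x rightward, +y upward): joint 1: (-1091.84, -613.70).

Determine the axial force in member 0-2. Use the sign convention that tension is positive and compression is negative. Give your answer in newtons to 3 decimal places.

-720.226

N=5 nodes, M=7 members, R=3 reactions → 2N=10, M+R=10
member 0 (0-1): L=5.4762, (cx,cy)=(0.2626,0.9649)
member 1 (0-2): L=3.1040, (cx,cy)=(1.0000,0.0000)
member 2 (1-2): L=5.5404, (cx,cy)=(0.3007,-0.9537)
member 3 (1-3): L=3.3322, (cx,cy)=(0.9879,-0.1549)
member 4 (2-3): L=5.0376, (cx,cy)=(0.3228,0.9465)
member 5 (2-4): L=3.3960, (cx,cy)=(1.0000,0.0000)
member 6 (3-4): L=5.0859, (cx,cy)=(0.3480,-0.9375)
solve A·x = −loads:
  F[0-1] = -1415.1754 N (compression)
  F[0-2] = -720.2262 N (compression)
  F[1-2] = +704.7556 N (tension)
  F[1-3] = +514.5129 N (tension)
  F[2-3] = -710.1480 N (compression)
  F[2-4] = -279.0915 N (compression)
  F[3-4] = +801.9441 N (tension)
  Rx@0 = +1091.8400 N
  Ry@0 = +1365.5126 N
  Ry@4 = -751.8126 N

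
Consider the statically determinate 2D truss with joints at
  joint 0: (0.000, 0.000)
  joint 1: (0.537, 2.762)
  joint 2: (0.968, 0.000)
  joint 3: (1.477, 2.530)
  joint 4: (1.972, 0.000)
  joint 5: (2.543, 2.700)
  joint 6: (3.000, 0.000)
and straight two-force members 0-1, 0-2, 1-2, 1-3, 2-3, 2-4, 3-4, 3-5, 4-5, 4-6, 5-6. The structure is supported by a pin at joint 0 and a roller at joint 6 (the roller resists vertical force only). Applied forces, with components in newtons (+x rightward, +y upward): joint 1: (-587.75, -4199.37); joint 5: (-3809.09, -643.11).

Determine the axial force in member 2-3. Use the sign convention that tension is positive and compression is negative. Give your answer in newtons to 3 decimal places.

N=7 nodes, M=11 members, R=3 reactions → 2N=14, M+R=14
member 0 (0-1): L=2.8137, (cx,cy)=(0.1909,0.9816)
member 1 (0-2): L=0.9680, (cx,cy)=(1.0000,0.0000)
member 2 (1-2): L=2.7954, (cx,cy)=(0.1542,-0.9880)
member 3 (1-3): L=0.9682, (cx,cy)=(0.9709,-0.2396)
member 4 (2-3): L=2.5807, (cx,cy)=(0.1972,0.9804)
member 5 (2-4): L=1.0040, (cx,cy)=(1.0000,0.0000)
member 6 (3-4): L=2.5780, (cx,cy)=(0.1920,-0.9814)
member 7 (3-5): L=1.0795, (cx,cy)=(0.9875,0.1575)
member 8 (4-5): L=2.7597, (cx,cy)=(0.2069,0.9784)
member 9 (4-6): L=1.0280, (cx,cy)=(1.0000,0.0000)
member 10 (5-6): L=2.7384, (cx,cy)=(0.1669,-0.9860)
solve A·x = −loads:
  F[0-1] = -7655.6709 N (compression)
  F[0-2] = -2935.7504 N (compression)
  F[1-2] = +3717.0198 N (tension)
  F[1-3] = -1489.8345 N (compression)
  F[2-3] = -3746.1621 N (compression)
  F[2-4] = -1623.7889 N (compression)
  F[3-4] = +2931.8602 N (tension)
  F[3-5] = -2782.9799 N (compression)
  F[4-5] = -2940.9452 N (compression)
  F[4-6] = -452.3407 N (compression)
  F[5-6] = +2710.4838 N (tension)
  Rx@0 = +4396.8400 N
  Ry@0 = +7514.9527 N
  Ry@6 = -2672.4727 N

-3746.162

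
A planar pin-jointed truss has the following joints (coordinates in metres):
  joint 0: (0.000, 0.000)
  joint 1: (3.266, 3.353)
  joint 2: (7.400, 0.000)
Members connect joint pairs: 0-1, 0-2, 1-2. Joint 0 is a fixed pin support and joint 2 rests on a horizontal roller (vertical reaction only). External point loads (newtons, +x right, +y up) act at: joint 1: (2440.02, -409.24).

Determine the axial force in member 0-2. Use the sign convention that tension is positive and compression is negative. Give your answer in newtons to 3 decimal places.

1585.803

N=3 nodes, M=3 members, R=3 reactions → 2N=6, M+R=6
member 0 (0-1): L=4.6807, (cx,cy)=(0.6978,0.7163)
member 1 (0-2): L=7.4000, (cx,cy)=(1.0000,0.0000)
member 2 (1-2): L=5.3228, (cx,cy)=(0.7767,-0.6299)
solve A·x = −loads:
  F[0-1] = +1224.2407 N (tension)
  F[0-2] = +1585.8032 N (tension)
  F[1-2] = -2041.8403 N (compression)
  Rx@0 = -2440.0200 N
  Ry@0 = -876.9715 N
  Ry@2 = +1286.2115 N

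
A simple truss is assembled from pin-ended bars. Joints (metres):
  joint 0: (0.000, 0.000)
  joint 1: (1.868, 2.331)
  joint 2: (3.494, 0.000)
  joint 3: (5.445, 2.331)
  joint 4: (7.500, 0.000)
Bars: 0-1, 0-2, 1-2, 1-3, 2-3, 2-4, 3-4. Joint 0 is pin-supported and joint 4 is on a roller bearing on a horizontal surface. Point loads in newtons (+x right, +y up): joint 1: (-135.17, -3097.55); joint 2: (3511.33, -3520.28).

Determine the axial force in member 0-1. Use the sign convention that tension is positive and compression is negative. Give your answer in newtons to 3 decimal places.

-5444.205

N=5 nodes, M=7 members, R=3 reactions → 2N=10, M+R=10
member 0 (0-1): L=2.9871, (cx,cy)=(0.6253,0.7803)
member 1 (0-2): L=3.4940, (cx,cy)=(1.0000,0.0000)
member 2 (1-2): L=2.8421, (cx,cy)=(0.5721,-0.8202)
member 3 (1-3): L=3.5770, (cx,cy)=(1.0000,0.0000)
member 4 (2-3): L=3.0397, (cx,cy)=(0.6418,0.7668)
member 5 (2-4): L=4.0060, (cx,cy)=(1.0000,0.0000)
member 6 (3-4): L=3.1075, (cx,cy)=(0.6613,-0.7501)
solve A·x = −loads:
  F[0-1] = -5444.2048 N (compression)
  F[0-2] = +6780.6828 N (tension)
  F[1-2] = +1403.1347 N (tension)
  F[1-3] = -4072.1080 N (compression)
  F[2-3] = +3089.8930 N (tension)
  F[2-4] = +2088.9121 N (tension)
  F[3-4] = -3158.7856 N (compression)
  Rx@0 = -3376.1600 N
  Ry@0 = +4248.3633 N
  Ry@4 = +2369.4667 N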